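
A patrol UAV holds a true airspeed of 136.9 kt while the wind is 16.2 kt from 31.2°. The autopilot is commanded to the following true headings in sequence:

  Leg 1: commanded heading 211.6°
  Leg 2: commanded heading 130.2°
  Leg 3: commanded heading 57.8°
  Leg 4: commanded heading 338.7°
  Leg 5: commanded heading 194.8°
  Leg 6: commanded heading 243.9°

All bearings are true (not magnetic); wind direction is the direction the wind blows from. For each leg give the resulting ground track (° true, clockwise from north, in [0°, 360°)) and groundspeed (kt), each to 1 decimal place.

Leg 1: track=211.6°, groundspeed=153.1 kt
Leg 2: track=136.7°, groundspeed=140.3 kt
Leg 3: track=61.2°, groundspeed=122.6 kt
Leg 4: track=332.9°, groundspeed=127.7 kt
Leg 5: track=196.5°, groundspeed=152.5 kt
Leg 6: track=240.6°, groundspeed=150.8 kt

Leg 1: heading 211.6°; drift +0.0° → track 211.6°, groundspeed 153.1 kt
Leg 2: heading 130.2°; drift +6.5° → track 136.7°, groundspeed 140.3 kt
Leg 3: heading 57.8°; drift +3.4° → track 61.2°, groundspeed 122.6 kt
Leg 4: heading 338.7°; drift -5.8° → track 332.9°, groundspeed 127.7 kt
Leg 5: heading 194.8°; drift +1.7° → track 196.5°, groundspeed 152.5 kt
Leg 6: heading 243.9°; drift -3.3° → track 240.6°, groundspeed 150.8 kt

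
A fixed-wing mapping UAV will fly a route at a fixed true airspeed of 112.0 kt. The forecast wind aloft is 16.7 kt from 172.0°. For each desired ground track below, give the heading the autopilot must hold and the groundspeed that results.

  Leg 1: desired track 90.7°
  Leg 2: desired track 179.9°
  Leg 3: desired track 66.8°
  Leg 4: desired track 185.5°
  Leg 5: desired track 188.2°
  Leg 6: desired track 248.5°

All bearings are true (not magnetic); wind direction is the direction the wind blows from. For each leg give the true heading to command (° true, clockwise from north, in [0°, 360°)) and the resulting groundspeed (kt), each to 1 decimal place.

Leg 1: heading=99.2°, groundspeed=108.3 kt
Leg 2: heading=178.7°, groundspeed=95.4 kt
Leg 3: heading=75.1°, groundspeed=115.2 kt
Leg 4: heading=183.5°, groundspeed=95.7 kt
Leg 5: heading=185.8°, groundspeed=95.9 kt
Leg 6: heading=240.2°, groundspeed=106.9 kt

Leg 1: desired track 90.7°; wind correction +8.5° → command heading 99.2°, groundspeed 108.3 kt
Leg 2: desired track 179.9°; wind correction -1.2° → command heading 178.7°, groundspeed 95.4 kt
Leg 3: desired track 66.8°; wind correction +8.3° → command heading 75.1°, groundspeed 115.2 kt
Leg 4: desired track 185.5°; wind correction -2.0° → command heading 183.5°, groundspeed 95.7 kt
Leg 5: desired track 188.2°; wind correction -2.4° → command heading 185.8°, groundspeed 95.9 kt
Leg 6: desired track 248.5°; wind correction -8.3° → command heading 240.2°, groundspeed 106.9 kt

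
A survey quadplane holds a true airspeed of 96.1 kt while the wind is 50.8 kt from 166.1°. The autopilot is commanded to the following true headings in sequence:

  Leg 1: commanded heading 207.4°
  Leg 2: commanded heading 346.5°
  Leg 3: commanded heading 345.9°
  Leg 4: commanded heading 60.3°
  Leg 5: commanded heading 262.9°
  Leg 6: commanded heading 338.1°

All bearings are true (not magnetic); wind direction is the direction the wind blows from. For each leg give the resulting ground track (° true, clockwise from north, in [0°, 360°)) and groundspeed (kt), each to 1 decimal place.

Leg 1: track=237.5°, groundspeed=66.9 kt
Leg 2: track=346.4°, groundspeed=146.9 kt
Leg 3: track=346.0°, groundspeed=146.9 kt
Leg 4: track=36.3°, groundspeed=120.3 kt
Leg 5: track=289.2°, groundspeed=113.9 kt
Leg 6: track=340.9°, groundspeed=146.6 kt

Leg 1: heading 207.4°; drift +30.1° → track 237.5°, groundspeed 66.9 kt
Leg 2: heading 346.5°; drift -0.1° → track 346.4°, groundspeed 146.9 kt
Leg 3: heading 345.9°; drift +0.1° → track 346.0°, groundspeed 146.9 kt
Leg 4: heading 60.3°; drift -24.0° → track 36.3°, groundspeed 120.3 kt
Leg 5: heading 262.9°; drift +26.3° → track 289.2°, groundspeed 113.9 kt
Leg 6: heading 338.1°; drift +2.8° → track 340.9°, groundspeed 146.6 kt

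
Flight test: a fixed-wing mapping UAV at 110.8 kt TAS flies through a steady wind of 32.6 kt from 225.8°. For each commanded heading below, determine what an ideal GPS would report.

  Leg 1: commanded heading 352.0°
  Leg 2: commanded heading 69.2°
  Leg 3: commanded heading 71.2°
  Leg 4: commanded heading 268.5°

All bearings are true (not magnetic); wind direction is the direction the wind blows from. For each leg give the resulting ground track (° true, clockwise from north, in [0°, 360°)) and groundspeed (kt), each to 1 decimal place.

Leg 1: heading 352.0°; drift +11.4° → track 3.4°, groundspeed 132.7 kt
Leg 2: heading 69.2°; drift -5.3° → track 63.9°, groundspeed 141.3 kt
Leg 3: heading 71.2°; drift -5.7° → track 65.5°, groundspeed 140.9 kt
Leg 4: heading 268.5°; drift +14.3° → track 282.8°, groundspeed 89.6 kt

Leg 1: track=3.4°, groundspeed=132.7 kt
Leg 2: track=63.9°, groundspeed=141.3 kt
Leg 3: track=65.5°, groundspeed=140.9 kt
Leg 4: track=282.8°, groundspeed=89.6 kt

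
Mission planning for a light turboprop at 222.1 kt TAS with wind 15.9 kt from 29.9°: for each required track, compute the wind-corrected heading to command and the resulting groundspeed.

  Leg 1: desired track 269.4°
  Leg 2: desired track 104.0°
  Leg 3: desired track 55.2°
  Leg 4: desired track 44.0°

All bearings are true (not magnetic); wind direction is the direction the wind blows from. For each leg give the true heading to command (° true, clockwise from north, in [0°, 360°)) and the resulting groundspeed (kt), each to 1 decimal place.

Leg 1: desired track 269.4°; wind correction +3.5° → command heading 272.9°, groundspeed 229.7 kt
Leg 2: desired track 104.0°; wind correction -3.9° → command heading 100.1°, groundspeed 217.2 kt
Leg 3: desired track 55.2°; wind correction -1.8° → command heading 53.4°, groundspeed 207.6 kt
Leg 4: desired track 44.0°; wind correction -1.0° → command heading 43.0°, groundspeed 206.6 kt

Leg 1: heading=272.9°, groundspeed=229.7 kt
Leg 2: heading=100.1°, groundspeed=217.2 kt
Leg 3: heading=53.4°, groundspeed=207.6 kt
Leg 4: heading=43.0°, groundspeed=206.6 kt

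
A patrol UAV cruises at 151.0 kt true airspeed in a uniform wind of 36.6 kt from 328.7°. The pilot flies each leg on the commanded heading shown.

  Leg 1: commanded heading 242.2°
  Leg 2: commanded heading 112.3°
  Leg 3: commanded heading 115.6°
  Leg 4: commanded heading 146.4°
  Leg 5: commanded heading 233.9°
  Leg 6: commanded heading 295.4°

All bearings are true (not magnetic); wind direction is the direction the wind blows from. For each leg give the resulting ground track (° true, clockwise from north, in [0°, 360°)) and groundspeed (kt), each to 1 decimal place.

Leg 1: heading 242.2°; drift -13.8° → track 228.4°, groundspeed 153.2 kt
Leg 2: heading 112.3°; drift +6.9° → track 119.2°, groundspeed 181.8 kt
Leg 3: heading 115.6°; drift +6.3° → track 121.9°, groundspeed 182.8 kt
Leg 4: heading 146.4°; drift +0.4° → track 146.8°, groundspeed 187.6 kt
Leg 5: heading 233.9°; drift -13.3° → track 220.6°, groundspeed 158.3 kt
Leg 6: heading 295.4°; drift -9.5° → track 285.9°, groundspeed 122.1 kt

Leg 1: track=228.4°, groundspeed=153.2 kt
Leg 2: track=119.2°, groundspeed=181.8 kt
Leg 3: track=121.9°, groundspeed=182.8 kt
Leg 4: track=146.8°, groundspeed=187.6 kt
Leg 5: track=220.6°, groundspeed=158.3 kt
Leg 6: track=285.9°, groundspeed=122.1 kt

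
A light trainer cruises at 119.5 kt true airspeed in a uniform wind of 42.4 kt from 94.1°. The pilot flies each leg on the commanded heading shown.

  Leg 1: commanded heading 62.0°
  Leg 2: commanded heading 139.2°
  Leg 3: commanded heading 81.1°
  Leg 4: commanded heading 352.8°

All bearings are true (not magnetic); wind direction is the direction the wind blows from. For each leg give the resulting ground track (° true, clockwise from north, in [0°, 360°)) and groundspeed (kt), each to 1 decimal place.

Leg 1: heading 62.0°; drift -15.1° → track 46.9°, groundspeed 86.6 kt
Leg 2: heading 139.2°; drift +18.5° → track 157.7°, groundspeed 94.5 kt
Leg 3: heading 81.1°; drift -7.0° → track 74.1°, groundspeed 78.8 kt
Leg 4: heading 352.8°; drift -18.0° → track 334.8°, groundspeed 134.4 kt

Leg 1: track=46.9°, groundspeed=86.6 kt
Leg 2: track=157.7°, groundspeed=94.5 kt
Leg 3: track=74.1°, groundspeed=78.8 kt
Leg 4: track=334.8°, groundspeed=134.4 kt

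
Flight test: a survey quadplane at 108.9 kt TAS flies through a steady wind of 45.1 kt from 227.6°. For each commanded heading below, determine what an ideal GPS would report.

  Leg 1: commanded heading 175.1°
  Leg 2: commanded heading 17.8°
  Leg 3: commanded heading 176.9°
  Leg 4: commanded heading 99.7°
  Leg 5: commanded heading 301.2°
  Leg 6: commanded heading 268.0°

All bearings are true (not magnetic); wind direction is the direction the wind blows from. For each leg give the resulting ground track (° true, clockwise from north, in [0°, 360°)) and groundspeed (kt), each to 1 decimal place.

Leg 1: heading 175.1°; drift -23.7° → track 151.4°, groundspeed 89.0 kt
Leg 2: heading 17.8°; drift +8.6° → track 26.4°, groundspeed 149.7 kt
Leg 3: heading 176.9°; drift -23.5° → track 153.4°, groundspeed 87.6 kt
Leg 4: heading 99.7°; drift -14.6° → track 85.1°, groundspeed 141.2 kt
Leg 5: heading 301.2°; drift +24.2° → track 325.4°, groundspeed 105.5 kt
Leg 6: heading 268.0°; drift +21.4° → track 289.4°, groundspeed 80.1 kt

Leg 1: track=151.4°, groundspeed=89.0 kt
Leg 2: track=26.4°, groundspeed=149.7 kt
Leg 3: track=153.4°, groundspeed=87.6 kt
Leg 4: track=85.1°, groundspeed=141.2 kt
Leg 5: track=325.4°, groundspeed=105.5 kt
Leg 6: track=289.4°, groundspeed=80.1 kt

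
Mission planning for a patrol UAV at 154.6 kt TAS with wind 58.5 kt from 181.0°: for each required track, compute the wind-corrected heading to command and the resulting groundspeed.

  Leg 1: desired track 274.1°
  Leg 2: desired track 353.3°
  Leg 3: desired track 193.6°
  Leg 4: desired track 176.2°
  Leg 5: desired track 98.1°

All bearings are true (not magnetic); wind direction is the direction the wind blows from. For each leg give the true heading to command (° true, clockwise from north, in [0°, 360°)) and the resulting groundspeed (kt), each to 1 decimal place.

Leg 1: heading=251.9°, groundspeed=146.3 kt
Leg 2: heading=350.4°, groundspeed=212.4 kt
Leg 3: heading=188.9°, groundspeed=97.0 kt
Leg 4: heading=178.0°, groundspeed=96.2 kt
Leg 5: heading=120.2°, groundspeed=136.1 kt

Leg 1: desired track 274.1°; wind correction -22.2° → command heading 251.9°, groundspeed 146.3 kt
Leg 2: desired track 353.3°; wind correction -2.9° → command heading 350.4°, groundspeed 212.4 kt
Leg 3: desired track 193.6°; wind correction -4.7° → command heading 188.9°, groundspeed 97.0 kt
Leg 4: desired track 176.2°; wind correction +1.8° → command heading 178.0°, groundspeed 96.2 kt
Leg 5: desired track 98.1°; wind correction +22.1° → command heading 120.2°, groundspeed 136.1 kt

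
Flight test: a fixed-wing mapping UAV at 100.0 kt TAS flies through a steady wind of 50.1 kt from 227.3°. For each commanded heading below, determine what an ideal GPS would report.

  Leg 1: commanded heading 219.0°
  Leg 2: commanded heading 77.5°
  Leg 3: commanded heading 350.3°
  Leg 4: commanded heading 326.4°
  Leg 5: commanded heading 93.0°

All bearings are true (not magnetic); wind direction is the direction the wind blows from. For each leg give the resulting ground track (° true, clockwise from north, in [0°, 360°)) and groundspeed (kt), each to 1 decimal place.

Leg 1: track=210.8°, groundspeed=50.9 kt
Leg 2: track=67.5°, groundspeed=145.5 kt
Leg 3: track=8.6°, groundspeed=134.0 kt
Leg 4: track=351.0°, groundspeed=118.7 kt
Leg 5: track=78.1°, groundspeed=139.7 kt

Leg 1: heading 219.0°; drift -8.2° → track 210.8°, groundspeed 50.9 kt
Leg 2: heading 77.5°; drift -10.0° → track 67.5°, groundspeed 145.5 kt
Leg 3: heading 350.3°; drift +18.3° → track 8.6°, groundspeed 134.0 kt
Leg 4: heading 326.4°; drift +24.6° → track 351.0°, groundspeed 118.7 kt
Leg 5: heading 93.0°; drift -14.9° → track 78.1°, groundspeed 139.7 kt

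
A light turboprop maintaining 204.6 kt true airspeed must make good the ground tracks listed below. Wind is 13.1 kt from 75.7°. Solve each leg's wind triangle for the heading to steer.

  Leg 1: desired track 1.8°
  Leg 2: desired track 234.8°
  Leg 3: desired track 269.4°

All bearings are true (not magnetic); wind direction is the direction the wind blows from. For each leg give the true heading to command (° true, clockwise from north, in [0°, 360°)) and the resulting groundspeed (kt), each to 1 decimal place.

Leg 1: heading=5.3°, groundspeed=200.6 kt
Leg 2: heading=233.5°, groundspeed=216.8 kt
Leg 3: heading=270.3°, groundspeed=217.3 kt

Leg 1: desired track 1.8°; wind correction +3.5° → command heading 5.3°, groundspeed 200.6 kt
Leg 2: desired track 234.8°; wind correction -1.3° → command heading 233.5°, groundspeed 216.8 kt
Leg 3: desired track 269.4°; wind correction +0.9° → command heading 270.3°, groundspeed 217.3 kt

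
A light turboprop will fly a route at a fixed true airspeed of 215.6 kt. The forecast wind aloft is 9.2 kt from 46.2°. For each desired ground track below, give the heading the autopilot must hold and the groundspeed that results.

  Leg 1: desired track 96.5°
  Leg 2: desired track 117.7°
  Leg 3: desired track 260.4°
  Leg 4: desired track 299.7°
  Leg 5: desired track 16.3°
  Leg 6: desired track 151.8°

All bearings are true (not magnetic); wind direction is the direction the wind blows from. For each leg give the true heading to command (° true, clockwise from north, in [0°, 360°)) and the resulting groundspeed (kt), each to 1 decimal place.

Leg 1: heading=94.6°, groundspeed=209.6 kt
Leg 2: heading=115.4°, groundspeed=212.5 kt
Leg 3: heading=261.8°, groundspeed=223.1 kt
Leg 4: heading=302.0°, groundspeed=218.0 kt
Leg 5: heading=17.5°, groundspeed=207.6 kt
Leg 6: heading=149.4°, groundspeed=217.9 kt

Leg 1: desired track 96.5°; wind correction -1.9° → command heading 94.6°, groundspeed 209.6 kt
Leg 2: desired track 117.7°; wind correction -2.3° → command heading 115.4°, groundspeed 212.5 kt
Leg 3: desired track 260.4°; wind correction +1.4° → command heading 261.8°, groundspeed 223.1 kt
Leg 4: desired track 299.7°; wind correction +2.3° → command heading 302.0°, groundspeed 218.0 kt
Leg 5: desired track 16.3°; wind correction +1.2° → command heading 17.5°, groundspeed 207.6 kt
Leg 6: desired track 151.8°; wind correction -2.4° → command heading 149.4°, groundspeed 217.9 kt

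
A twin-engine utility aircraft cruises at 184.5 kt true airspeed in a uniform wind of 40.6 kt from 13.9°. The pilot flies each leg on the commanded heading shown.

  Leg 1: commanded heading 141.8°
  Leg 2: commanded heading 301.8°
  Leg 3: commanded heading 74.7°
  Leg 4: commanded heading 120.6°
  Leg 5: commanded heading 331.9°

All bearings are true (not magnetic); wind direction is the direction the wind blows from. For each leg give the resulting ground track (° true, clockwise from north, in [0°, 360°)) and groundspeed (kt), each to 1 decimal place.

Leg 1: heading 141.8°; drift +8.7° → track 150.5°, groundspeed 211.9 kt
Leg 2: heading 301.8°; drift -12.7° → track 289.1°, groundspeed 176.3 kt
Leg 3: heading 74.7°; drift +12.1° → track 86.8°, groundspeed 168.5 kt
Leg 4: heading 120.6°; drift +11.2° → track 131.8°, groundspeed 200.0 kt
Leg 5: heading 331.9°; drift -10.0° → track 321.9°, groundspeed 156.7 kt

Leg 1: track=150.5°, groundspeed=211.9 kt
Leg 2: track=289.1°, groundspeed=176.3 kt
Leg 3: track=86.8°, groundspeed=168.5 kt
Leg 4: track=131.8°, groundspeed=200.0 kt
Leg 5: track=321.9°, groundspeed=156.7 kt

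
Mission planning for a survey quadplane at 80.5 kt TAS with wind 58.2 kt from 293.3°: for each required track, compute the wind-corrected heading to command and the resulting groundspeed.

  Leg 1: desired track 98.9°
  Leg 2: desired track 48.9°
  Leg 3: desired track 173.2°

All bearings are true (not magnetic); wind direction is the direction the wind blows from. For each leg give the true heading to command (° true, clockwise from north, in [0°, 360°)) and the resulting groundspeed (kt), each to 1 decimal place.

Leg 1: heading=88.5°, groundspeed=135.6 kt
Leg 2: heading=8.2°, groundspeed=86.2 kt
Leg 3: heading=211.9°, groundspeed=92.0 kt

Leg 1: desired track 98.9°; wind correction -10.4° → command heading 88.5°, groundspeed 135.6 kt
Leg 2: desired track 48.9°; wind correction -40.7° → command heading 8.2°, groundspeed 86.2 kt
Leg 3: desired track 173.2°; wind correction +38.7° → command heading 211.9°, groundspeed 92.0 kt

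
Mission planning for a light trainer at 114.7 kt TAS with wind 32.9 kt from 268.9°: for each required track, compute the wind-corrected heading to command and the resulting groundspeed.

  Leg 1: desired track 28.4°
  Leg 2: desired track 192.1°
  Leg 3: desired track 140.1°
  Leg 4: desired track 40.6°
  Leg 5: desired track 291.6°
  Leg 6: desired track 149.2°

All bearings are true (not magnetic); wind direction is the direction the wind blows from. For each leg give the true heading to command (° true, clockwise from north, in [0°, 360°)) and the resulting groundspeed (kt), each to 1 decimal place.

Leg 1: desired track 28.4°; wind correction -14.5° → command heading 13.9°, groundspeed 127.3 kt
Leg 2: desired track 192.1°; wind correction +16.2° → command heading 208.3°, groundspeed 102.6 kt
Leg 3: desired track 140.1°; wind correction +12.9° → command heading 153.0°, groundspeed 132.4 kt
Leg 4: desired track 40.6°; wind correction -12.4° → command heading 28.2°, groundspeed 133.9 kt
Leg 5: desired track 291.6°; wind correction -6.4° → command heading 285.2°, groundspeed 83.6 kt
Leg 6: desired track 149.2°; wind correction +14.4° → command heading 163.6°, groundspeed 127.4 kt

Leg 1: heading=13.9°, groundspeed=127.3 kt
Leg 2: heading=208.3°, groundspeed=102.6 kt
Leg 3: heading=153.0°, groundspeed=132.4 kt
Leg 4: heading=28.2°, groundspeed=133.9 kt
Leg 5: heading=285.2°, groundspeed=83.6 kt
Leg 6: heading=163.6°, groundspeed=127.4 kt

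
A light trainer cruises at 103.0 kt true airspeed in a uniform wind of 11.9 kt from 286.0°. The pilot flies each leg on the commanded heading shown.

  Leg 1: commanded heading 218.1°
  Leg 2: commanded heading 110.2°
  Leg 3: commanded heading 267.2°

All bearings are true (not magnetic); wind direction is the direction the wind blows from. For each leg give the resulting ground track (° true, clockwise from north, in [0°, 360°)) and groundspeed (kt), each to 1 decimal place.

Leg 1: heading 218.1°; drift -6.4° → track 211.7°, groundspeed 99.1 kt
Leg 2: heading 110.2°; drift -0.4° → track 109.8°, groundspeed 114.9 kt
Leg 3: heading 267.2°; drift -2.4° → track 264.8°, groundspeed 91.8 kt

Leg 1: track=211.7°, groundspeed=99.1 kt
Leg 2: track=109.8°, groundspeed=114.9 kt
Leg 3: track=264.8°, groundspeed=91.8 kt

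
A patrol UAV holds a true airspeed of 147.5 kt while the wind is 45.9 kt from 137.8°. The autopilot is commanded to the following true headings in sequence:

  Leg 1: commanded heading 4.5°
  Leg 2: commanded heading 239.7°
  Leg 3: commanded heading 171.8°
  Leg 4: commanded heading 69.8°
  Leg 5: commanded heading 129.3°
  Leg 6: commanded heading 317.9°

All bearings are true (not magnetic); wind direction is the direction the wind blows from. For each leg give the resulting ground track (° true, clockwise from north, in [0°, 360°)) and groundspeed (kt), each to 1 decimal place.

Leg 1: heading 4.5°; drift -10.6° → track 353.9°, groundspeed 182.1 kt
Leg 2: heading 239.7°; drift +16.0° → track 255.7°, groundspeed 163.3 kt
Leg 3: heading 171.8°; drift +13.2° → track 185.0°, groundspeed 112.4 kt
Leg 4: heading 69.8°; drift -18.1° → track 51.7°, groundspeed 137.1 kt
Leg 5: heading 129.3°; drift -3.8° → track 125.5°, groundspeed 102.3 kt
Leg 6: heading 317.9°; drift +0.0° → track 317.9°, groundspeed 193.4 kt

Leg 1: track=353.9°, groundspeed=182.1 kt
Leg 2: track=255.7°, groundspeed=163.3 kt
Leg 3: track=185.0°, groundspeed=112.4 kt
Leg 4: track=51.7°, groundspeed=137.1 kt
Leg 5: track=125.5°, groundspeed=102.3 kt
Leg 6: track=317.9°, groundspeed=193.4 kt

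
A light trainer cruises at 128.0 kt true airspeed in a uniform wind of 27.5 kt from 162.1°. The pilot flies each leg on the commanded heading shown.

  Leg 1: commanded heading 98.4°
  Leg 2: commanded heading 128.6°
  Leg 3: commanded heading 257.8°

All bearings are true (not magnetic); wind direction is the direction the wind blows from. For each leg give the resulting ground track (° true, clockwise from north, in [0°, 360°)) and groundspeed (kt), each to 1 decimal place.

Leg 1: heading 98.4°; drift -12.0° → track 86.4°, groundspeed 118.4 kt
Leg 2: heading 128.6°; drift -8.2° → track 120.4°, groundspeed 106.2 kt
Leg 3: heading 257.8°; drift +11.8° → track 269.6°, groundspeed 133.6 kt

Leg 1: track=86.4°, groundspeed=118.4 kt
Leg 2: track=120.4°, groundspeed=106.2 kt
Leg 3: track=269.6°, groundspeed=133.6 kt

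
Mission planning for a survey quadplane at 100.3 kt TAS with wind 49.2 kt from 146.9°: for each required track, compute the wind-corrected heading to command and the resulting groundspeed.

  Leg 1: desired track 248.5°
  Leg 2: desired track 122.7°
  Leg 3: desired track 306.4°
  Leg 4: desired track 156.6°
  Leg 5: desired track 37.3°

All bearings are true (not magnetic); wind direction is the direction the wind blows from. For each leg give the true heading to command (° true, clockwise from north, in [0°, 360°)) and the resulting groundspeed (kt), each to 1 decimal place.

Leg 1: heading=219.8°, groundspeed=97.9 kt
Leg 2: heading=134.3°, groundspeed=53.4 kt
Leg 3: heading=296.5°, groundspeed=144.9 kt
Leg 4: heading=151.9°, groundspeed=51.5 kt
Leg 5: heading=64.8°, groundspeed=105.5 kt

Leg 1: desired track 248.5°; wind correction -28.7° → command heading 219.8°, groundspeed 97.9 kt
Leg 2: desired track 122.7°; wind correction +11.6° → command heading 134.3°, groundspeed 53.4 kt
Leg 3: desired track 306.4°; wind correction -9.9° → command heading 296.5°, groundspeed 144.9 kt
Leg 4: desired track 156.6°; wind correction -4.7° → command heading 151.9°, groundspeed 51.5 kt
Leg 5: desired track 37.3°; wind correction +27.5° → command heading 64.8°, groundspeed 105.5 kt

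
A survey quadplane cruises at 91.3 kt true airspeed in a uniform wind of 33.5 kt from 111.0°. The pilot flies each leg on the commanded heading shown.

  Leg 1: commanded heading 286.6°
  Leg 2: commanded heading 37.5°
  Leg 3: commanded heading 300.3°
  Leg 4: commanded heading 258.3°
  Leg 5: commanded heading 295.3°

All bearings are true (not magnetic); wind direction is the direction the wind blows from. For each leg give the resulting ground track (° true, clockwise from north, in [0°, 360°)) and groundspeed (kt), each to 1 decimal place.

Leg 1: track=287.8°, groundspeed=124.7 kt
Leg 2: track=16.1°, groundspeed=87.9 kt
Leg 3: track=297.8°, groundspeed=124.5 kt
Leg 4: track=266.9°, groundspeed=120.9 kt
Leg 5: track=294.1°, groundspeed=124.7 kt

Leg 1: heading 286.6°; drift +1.2° → track 287.8°, groundspeed 124.7 kt
Leg 2: heading 37.5°; drift -21.4° → track 16.1°, groundspeed 87.9 kt
Leg 3: heading 300.3°; drift -2.5° → track 297.8°, groundspeed 124.5 kt
Leg 4: heading 258.3°; drift +8.6° → track 266.9°, groundspeed 120.9 kt
Leg 5: heading 295.3°; drift -1.2° → track 294.1°, groundspeed 124.7 kt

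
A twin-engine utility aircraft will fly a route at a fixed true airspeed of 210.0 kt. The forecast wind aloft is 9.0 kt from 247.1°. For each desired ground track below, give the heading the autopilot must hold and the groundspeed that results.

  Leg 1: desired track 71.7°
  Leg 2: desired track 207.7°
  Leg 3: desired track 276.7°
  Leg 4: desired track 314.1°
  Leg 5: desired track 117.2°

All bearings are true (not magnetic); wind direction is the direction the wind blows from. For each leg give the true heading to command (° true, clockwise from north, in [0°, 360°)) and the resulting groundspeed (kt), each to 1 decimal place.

Leg 1: desired track 71.7°; wind correction +0.2° → command heading 71.9°, groundspeed 219.0 kt
Leg 2: desired track 207.7°; wind correction +1.6° → command heading 209.3°, groundspeed 203.0 kt
Leg 3: desired track 276.7°; wind correction -1.2° → command heading 275.5°, groundspeed 202.1 kt
Leg 4: desired track 314.1°; wind correction -2.3° → command heading 311.8°, groundspeed 206.3 kt
Leg 5: desired track 117.2°; wind correction +1.9° → command heading 119.1°, groundspeed 215.7 kt

Leg 1: heading=71.9°, groundspeed=219.0 kt
Leg 2: heading=209.3°, groundspeed=203.0 kt
Leg 3: heading=275.5°, groundspeed=202.1 kt
Leg 4: heading=311.8°, groundspeed=206.3 kt
Leg 5: heading=119.1°, groundspeed=215.7 kt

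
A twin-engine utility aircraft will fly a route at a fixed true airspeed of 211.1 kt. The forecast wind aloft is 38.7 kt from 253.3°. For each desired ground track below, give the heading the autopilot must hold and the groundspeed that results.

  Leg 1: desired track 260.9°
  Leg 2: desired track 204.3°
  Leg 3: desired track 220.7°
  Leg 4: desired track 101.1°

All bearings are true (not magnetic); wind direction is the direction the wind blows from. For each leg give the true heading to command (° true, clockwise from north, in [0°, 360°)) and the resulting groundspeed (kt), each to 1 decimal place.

Leg 1: desired track 260.9°; wind correction -1.4° → command heading 259.5°, groundspeed 172.7 kt
Leg 2: desired track 204.3°; wind correction +8.0° → command heading 212.3°, groundspeed 183.7 kt
Leg 3: desired track 220.7°; wind correction +5.7° → command heading 226.4°, groundspeed 177.5 kt
Leg 4: desired track 101.1°; wind correction +4.9° → command heading 106.0°, groundspeed 244.6 kt

Leg 1: heading=259.5°, groundspeed=172.7 kt
Leg 2: heading=212.3°, groundspeed=183.7 kt
Leg 3: heading=226.4°, groundspeed=177.5 kt
Leg 4: heading=106.0°, groundspeed=244.6 kt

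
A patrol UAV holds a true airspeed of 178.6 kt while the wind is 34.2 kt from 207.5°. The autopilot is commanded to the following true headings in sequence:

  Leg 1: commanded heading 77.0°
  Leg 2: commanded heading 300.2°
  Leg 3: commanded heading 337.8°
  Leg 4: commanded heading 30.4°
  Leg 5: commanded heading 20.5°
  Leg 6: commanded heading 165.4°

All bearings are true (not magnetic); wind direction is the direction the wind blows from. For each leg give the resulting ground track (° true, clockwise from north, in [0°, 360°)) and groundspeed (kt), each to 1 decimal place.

Leg 1: track=69.6°, groundspeed=202.5 kt
Leg 2: track=310.9°, groundspeed=183.4 kt
Leg 3: track=345.2°, groundspeed=202.4 kt
Leg 4: track=29.9°, groundspeed=212.8 kt
Leg 5: track=21.6°, groundspeed=212.6 kt
Leg 6: track=156.9°, groundspeed=154.9 kt

Leg 1: heading 77.0°; drift -7.4° → track 69.6°, groundspeed 202.5 kt
Leg 2: heading 300.2°; drift +10.7° → track 310.9°, groundspeed 183.4 kt
Leg 3: heading 337.8°; drift +7.4° → track 345.2°, groundspeed 202.4 kt
Leg 4: heading 30.4°; drift -0.5° → track 29.9°, groundspeed 212.8 kt
Leg 5: heading 20.5°; drift +1.1° → track 21.6°, groundspeed 212.6 kt
Leg 6: heading 165.4°; drift -8.5° → track 156.9°, groundspeed 154.9 kt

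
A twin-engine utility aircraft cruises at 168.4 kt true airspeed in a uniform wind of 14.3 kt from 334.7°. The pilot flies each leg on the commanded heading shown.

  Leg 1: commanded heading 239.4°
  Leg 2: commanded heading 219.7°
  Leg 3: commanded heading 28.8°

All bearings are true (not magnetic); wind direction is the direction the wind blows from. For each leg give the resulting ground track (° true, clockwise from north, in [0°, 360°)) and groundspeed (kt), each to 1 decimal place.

Leg 1: track=234.6°, groundspeed=170.3 kt
Leg 2: track=215.5°, groundspeed=174.9 kt
Leg 3: track=32.9°, groundspeed=160.4 kt

Leg 1: heading 239.4°; drift -4.8° → track 234.6°, groundspeed 170.3 kt
Leg 2: heading 219.7°; drift -4.2° → track 215.5°, groundspeed 174.9 kt
Leg 3: heading 28.8°; drift +4.1° → track 32.9°, groundspeed 160.4 kt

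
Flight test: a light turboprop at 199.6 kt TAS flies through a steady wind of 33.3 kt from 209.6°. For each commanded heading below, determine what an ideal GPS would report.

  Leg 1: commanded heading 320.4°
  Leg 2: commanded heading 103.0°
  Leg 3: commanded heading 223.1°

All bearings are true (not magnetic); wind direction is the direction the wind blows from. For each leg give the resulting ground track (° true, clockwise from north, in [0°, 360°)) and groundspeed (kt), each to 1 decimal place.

Leg 1: track=328.8°, groundspeed=213.7 kt
Leg 2: track=94.3°, groundspeed=211.5 kt
Leg 3: track=225.8°, groundspeed=167.4 kt

Leg 1: heading 320.4°; drift +8.4° → track 328.8°, groundspeed 213.7 kt
Leg 2: heading 103.0°; drift -8.7° → track 94.3°, groundspeed 211.5 kt
Leg 3: heading 223.1°; drift +2.7° → track 225.8°, groundspeed 167.4 kt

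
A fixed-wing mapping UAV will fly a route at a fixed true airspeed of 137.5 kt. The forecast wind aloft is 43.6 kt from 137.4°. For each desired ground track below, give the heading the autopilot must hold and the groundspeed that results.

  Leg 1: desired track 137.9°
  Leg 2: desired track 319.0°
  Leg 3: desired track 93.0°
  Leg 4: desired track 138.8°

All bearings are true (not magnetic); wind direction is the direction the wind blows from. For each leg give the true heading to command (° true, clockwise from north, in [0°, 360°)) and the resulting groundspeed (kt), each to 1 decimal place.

Leg 1: heading=137.7°, groundspeed=93.9 kt
Leg 2: heading=319.5°, groundspeed=181.1 kt
Leg 3: heading=105.8°, groundspeed=102.9 kt
Leg 4: heading=138.4°, groundspeed=93.9 kt

Leg 1: desired track 137.9°; wind correction -0.2° → command heading 137.7°, groundspeed 93.9 kt
Leg 2: desired track 319.0°; wind correction +0.5° → command heading 319.5°, groundspeed 181.1 kt
Leg 3: desired track 93.0°; wind correction +12.8° → command heading 105.8°, groundspeed 102.9 kt
Leg 4: desired track 138.8°; wind correction -0.4° → command heading 138.4°, groundspeed 93.9 kt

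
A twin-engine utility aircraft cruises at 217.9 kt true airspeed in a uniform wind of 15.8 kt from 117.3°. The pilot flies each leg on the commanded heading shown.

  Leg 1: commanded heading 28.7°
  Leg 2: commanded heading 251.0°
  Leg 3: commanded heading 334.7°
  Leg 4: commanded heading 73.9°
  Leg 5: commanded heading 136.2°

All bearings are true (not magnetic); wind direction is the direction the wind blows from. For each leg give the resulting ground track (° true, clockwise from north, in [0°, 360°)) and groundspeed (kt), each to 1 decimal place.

Leg 1: heading 28.7°; drift -4.2° → track 24.5°, groundspeed 218.1 kt
Leg 2: heading 251.0°; drift +2.9° → track 253.9°, groundspeed 229.1 kt
Leg 3: heading 334.7°; drift -2.4° → track 332.3°, groundspeed 230.7 kt
Leg 4: heading 73.9°; drift -3.0° → track 70.9°, groundspeed 206.7 kt
Leg 5: heading 136.2°; drift +1.4° → track 137.6°, groundspeed 203.0 kt

Leg 1: track=24.5°, groundspeed=218.1 kt
Leg 2: track=253.9°, groundspeed=229.1 kt
Leg 3: track=332.3°, groundspeed=230.7 kt
Leg 4: track=70.9°, groundspeed=206.7 kt
Leg 5: track=137.6°, groundspeed=203.0 kt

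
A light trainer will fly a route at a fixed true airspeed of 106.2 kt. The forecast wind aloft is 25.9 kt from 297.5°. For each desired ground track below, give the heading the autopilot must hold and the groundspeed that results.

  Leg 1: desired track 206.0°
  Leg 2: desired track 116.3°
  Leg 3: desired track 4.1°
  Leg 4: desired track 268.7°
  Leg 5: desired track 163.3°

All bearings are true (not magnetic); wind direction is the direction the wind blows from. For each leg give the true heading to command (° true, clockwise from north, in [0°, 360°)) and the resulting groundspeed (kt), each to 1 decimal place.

Leg 1: heading=220.1°, groundspeed=103.7 kt
Leg 2: heading=116.0°, groundspeed=132.1 kt
Leg 3: heading=351.2°, groundspeed=93.2 kt
Leg 4: heading=275.4°, groundspeed=82.8 kt
Leg 5: heading=173.4°, groundspeed=122.6 kt

Leg 1: desired track 206.0°; wind correction +14.1° → command heading 220.1°, groundspeed 103.7 kt
Leg 2: desired track 116.3°; wind correction -0.3° → command heading 116.0°, groundspeed 132.1 kt
Leg 3: desired track 4.1°; wind correction -12.9° → command heading 351.2°, groundspeed 93.2 kt
Leg 4: desired track 268.7°; wind correction +6.7° → command heading 275.4°, groundspeed 82.8 kt
Leg 5: desired track 163.3°; wind correction +10.1° → command heading 173.4°, groundspeed 122.6 kt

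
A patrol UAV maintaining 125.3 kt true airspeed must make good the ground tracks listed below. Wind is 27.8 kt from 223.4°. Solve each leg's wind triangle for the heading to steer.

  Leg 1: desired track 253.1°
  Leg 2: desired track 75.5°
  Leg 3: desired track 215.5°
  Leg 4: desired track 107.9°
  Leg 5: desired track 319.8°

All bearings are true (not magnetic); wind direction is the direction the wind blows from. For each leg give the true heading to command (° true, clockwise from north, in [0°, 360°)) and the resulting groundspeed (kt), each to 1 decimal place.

Leg 1: heading=246.8°, groundspeed=100.4 kt
Leg 2: heading=82.3°, groundspeed=148.0 kt
Leg 3: heading=217.2°, groundspeed=97.7 kt
Leg 4: heading=119.5°, groundspeed=134.7 kt
Leg 5: heading=307.1°, groundspeed=125.3 kt

Leg 1: desired track 253.1°; wind correction -6.3° → command heading 246.8°, groundspeed 100.4 kt
Leg 2: desired track 75.5°; wind correction +6.8° → command heading 82.3°, groundspeed 148.0 kt
Leg 3: desired track 215.5°; wind correction +1.7° → command heading 217.2°, groundspeed 97.7 kt
Leg 4: desired track 107.9°; wind correction +11.6° → command heading 119.5°, groundspeed 134.7 kt
Leg 5: desired track 319.8°; wind correction -12.7° → command heading 307.1°, groundspeed 125.3 kt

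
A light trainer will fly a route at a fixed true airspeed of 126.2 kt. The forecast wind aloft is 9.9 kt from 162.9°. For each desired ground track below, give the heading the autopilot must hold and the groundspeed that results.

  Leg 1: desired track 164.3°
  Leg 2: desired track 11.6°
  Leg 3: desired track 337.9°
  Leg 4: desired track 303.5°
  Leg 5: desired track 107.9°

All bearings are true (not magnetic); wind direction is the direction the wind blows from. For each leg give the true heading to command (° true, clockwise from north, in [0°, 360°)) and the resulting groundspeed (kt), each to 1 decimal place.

Leg 1: desired track 164.3°; wind correction -0.1° → command heading 164.2°, groundspeed 116.3 kt
Leg 2: desired track 11.6°; wind correction +2.2° → command heading 13.8°, groundspeed 134.8 kt
Leg 3: desired track 337.9°; wind correction -0.4° → command heading 337.5°, groundspeed 136.1 kt
Leg 4: desired track 303.5°; wind correction -2.9° → command heading 300.6°, groundspeed 133.7 kt
Leg 5: desired track 107.9°; wind correction +3.7° → command heading 111.6°, groundspeed 120.3 kt

Leg 1: heading=164.2°, groundspeed=116.3 kt
Leg 2: heading=13.8°, groundspeed=134.8 kt
Leg 3: heading=337.5°, groundspeed=136.1 kt
Leg 4: heading=300.6°, groundspeed=133.7 kt
Leg 5: heading=111.6°, groundspeed=120.3 kt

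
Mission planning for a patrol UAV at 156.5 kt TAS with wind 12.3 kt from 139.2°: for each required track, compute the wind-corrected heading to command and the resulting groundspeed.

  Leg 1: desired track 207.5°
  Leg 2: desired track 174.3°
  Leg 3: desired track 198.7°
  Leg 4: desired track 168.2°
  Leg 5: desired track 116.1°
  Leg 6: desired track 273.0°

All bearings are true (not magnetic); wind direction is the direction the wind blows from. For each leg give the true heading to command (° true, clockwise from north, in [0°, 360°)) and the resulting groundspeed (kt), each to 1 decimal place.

Leg 1: desired track 207.5°; wind correction -4.2° → command heading 203.3°, groundspeed 151.5 kt
Leg 2: desired track 174.3°; wind correction -2.6° → command heading 171.7°, groundspeed 146.3 kt
Leg 3: desired track 198.7°; wind correction -3.9° → command heading 194.8°, groundspeed 149.9 kt
Leg 4: desired track 168.2°; wind correction -2.2° → command heading 166.0°, groundspeed 145.6 kt
Leg 5: desired track 116.1°; wind correction +1.8° → command heading 117.9°, groundspeed 145.1 kt
Leg 6: desired track 273.0°; wind correction -3.3° → command heading 269.7°, groundspeed 164.8 kt

Leg 1: heading=203.3°, groundspeed=151.5 kt
Leg 2: heading=171.7°, groundspeed=146.3 kt
Leg 3: heading=194.8°, groundspeed=149.9 kt
Leg 4: heading=166.0°, groundspeed=145.6 kt
Leg 5: heading=117.9°, groundspeed=145.1 kt
Leg 6: heading=269.7°, groundspeed=164.8 kt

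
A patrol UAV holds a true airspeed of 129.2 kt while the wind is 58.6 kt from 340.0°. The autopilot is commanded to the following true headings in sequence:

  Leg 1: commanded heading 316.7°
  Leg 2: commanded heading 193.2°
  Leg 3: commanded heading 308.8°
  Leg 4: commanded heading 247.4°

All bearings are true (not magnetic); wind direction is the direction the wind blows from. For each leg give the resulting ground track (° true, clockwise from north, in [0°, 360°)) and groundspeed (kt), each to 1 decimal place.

Leg 1: heading 316.7°; drift -17.1° → track 299.6°, groundspeed 78.9 kt
Leg 2: heading 193.2°; drift -10.2° → track 183.0°, groundspeed 181.1 kt
Leg 3: heading 308.8°; drift -21.0° → track 287.8°, groundspeed 84.7 kt
Leg 4: heading 247.4°; drift -23.9° → track 223.5°, groundspeed 144.3 kt

Leg 1: track=299.6°, groundspeed=78.9 kt
Leg 2: track=183.0°, groundspeed=181.1 kt
Leg 3: track=287.8°, groundspeed=84.7 kt
Leg 4: track=223.5°, groundspeed=144.3 kt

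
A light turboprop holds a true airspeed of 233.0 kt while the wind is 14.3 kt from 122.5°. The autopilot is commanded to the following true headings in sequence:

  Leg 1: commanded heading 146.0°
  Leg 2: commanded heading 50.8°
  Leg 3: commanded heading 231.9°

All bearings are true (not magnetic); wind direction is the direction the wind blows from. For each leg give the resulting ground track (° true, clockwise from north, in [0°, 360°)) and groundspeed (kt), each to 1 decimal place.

Leg 1: heading 146.0°; drift +1.5° → track 147.5°, groundspeed 220.0 kt
Leg 2: heading 50.8°; drift -3.4° → track 47.4°, groundspeed 228.9 kt
Leg 3: heading 231.9°; drift +3.2° → track 235.1°, groundspeed 238.1 kt

Leg 1: track=147.5°, groundspeed=220.0 kt
Leg 2: track=47.4°, groundspeed=228.9 kt
Leg 3: track=235.1°, groundspeed=238.1 kt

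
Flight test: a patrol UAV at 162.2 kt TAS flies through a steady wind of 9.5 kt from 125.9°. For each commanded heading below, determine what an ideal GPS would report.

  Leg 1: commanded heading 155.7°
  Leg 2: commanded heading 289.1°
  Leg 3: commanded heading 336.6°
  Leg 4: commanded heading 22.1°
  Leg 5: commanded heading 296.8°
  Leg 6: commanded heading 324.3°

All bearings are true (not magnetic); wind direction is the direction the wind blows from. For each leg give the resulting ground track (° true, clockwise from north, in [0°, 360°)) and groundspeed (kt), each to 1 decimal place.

Leg 1: heading 155.7°; drift +1.8° → track 157.5°, groundspeed 154.0 kt
Leg 2: heading 289.1°; drift +0.9° → track 290.0°, groundspeed 171.3 kt
Leg 3: heading 336.6°; drift -1.6° → track 335.0°, groundspeed 170.4 kt
Leg 4: heading 22.1°; drift -3.2° → track 18.9°, groundspeed 164.7 kt
Leg 5: heading 296.8°; drift +0.5° → track 297.3°, groundspeed 171.6 kt
Leg 6: heading 324.3°; drift -1.0° → track 323.3°, groundspeed 171.2 kt

Leg 1: track=157.5°, groundspeed=154.0 kt
Leg 2: track=290.0°, groundspeed=171.3 kt
Leg 3: track=335.0°, groundspeed=170.4 kt
Leg 4: track=18.9°, groundspeed=164.7 kt
Leg 5: track=297.3°, groundspeed=171.6 kt
Leg 6: track=323.3°, groundspeed=171.2 kt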